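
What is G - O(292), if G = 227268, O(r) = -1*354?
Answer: 227622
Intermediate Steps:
O(r) = -354
G - O(292) = 227268 - 1*(-354) = 227268 + 354 = 227622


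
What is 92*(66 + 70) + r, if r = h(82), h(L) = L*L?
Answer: 19236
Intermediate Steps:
h(L) = L²
r = 6724 (r = 82² = 6724)
92*(66 + 70) + r = 92*(66 + 70) + 6724 = 92*136 + 6724 = 12512 + 6724 = 19236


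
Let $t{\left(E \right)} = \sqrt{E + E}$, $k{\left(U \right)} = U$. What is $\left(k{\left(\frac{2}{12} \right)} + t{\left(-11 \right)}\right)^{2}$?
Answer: $- \frac{791}{36} + \frac{i \sqrt{22}}{3} \approx -21.972 + 1.5635 i$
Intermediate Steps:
$t{\left(E \right)} = \sqrt{2} \sqrt{E}$ ($t{\left(E \right)} = \sqrt{2 E} = \sqrt{2} \sqrt{E}$)
$\left(k{\left(\frac{2}{12} \right)} + t{\left(-11 \right)}\right)^{2} = \left(\frac{2}{12} + \sqrt{2} \sqrt{-11}\right)^{2} = \left(2 \cdot \frac{1}{12} + \sqrt{2} i \sqrt{11}\right)^{2} = \left(\frac{1}{6} + i \sqrt{22}\right)^{2}$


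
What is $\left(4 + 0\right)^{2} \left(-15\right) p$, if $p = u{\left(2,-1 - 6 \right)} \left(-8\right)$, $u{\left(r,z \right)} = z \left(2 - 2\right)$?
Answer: $0$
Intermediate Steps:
$u{\left(r,z \right)} = 0$ ($u{\left(r,z \right)} = z 0 = 0$)
$p = 0$ ($p = 0 \left(-8\right) = 0$)
$\left(4 + 0\right)^{2} \left(-15\right) p = \left(4 + 0\right)^{2} \left(-15\right) 0 = 4^{2} \left(-15\right) 0 = 16 \left(-15\right) 0 = \left(-240\right) 0 = 0$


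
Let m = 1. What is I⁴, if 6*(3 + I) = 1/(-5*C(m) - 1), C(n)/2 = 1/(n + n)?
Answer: 141158161/1679616 ≈ 84.042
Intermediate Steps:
C(n) = 1/n (C(n) = 2/(n + n) = 2/((2*n)) = 2*(1/(2*n)) = 1/n)
I = -109/36 (I = -3 + 1/(6*(-5/1 - 1)) = -3 + 1/(6*(-5*1 - 1)) = -3 + 1/(6*(-5 - 1)) = -3 + (⅙)/(-6) = -3 + (⅙)*(-⅙) = -3 - 1/36 = -109/36 ≈ -3.0278)
I⁴ = (-109/36)⁴ = 141158161/1679616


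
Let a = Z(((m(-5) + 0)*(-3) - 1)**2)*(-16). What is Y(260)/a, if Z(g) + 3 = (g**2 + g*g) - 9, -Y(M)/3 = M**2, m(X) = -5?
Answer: 2535/15364 ≈ 0.16500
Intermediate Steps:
Y(M) = -3*M**2
Z(g) = -12 + 2*g**2 (Z(g) = -3 + ((g**2 + g*g) - 9) = -3 + ((g**2 + g**2) - 9) = -3 + (2*g**2 - 9) = -3 + (-9 + 2*g**2) = -12 + 2*g**2)
a = -1229120 (a = (-12 + 2*(((-5 + 0)*(-3) - 1)**2)**2)*(-16) = (-12 + 2*((-5*(-3) - 1)**2)**2)*(-16) = (-12 + 2*((15 - 1)**2)**2)*(-16) = (-12 + 2*(14**2)**2)*(-16) = (-12 + 2*196**2)*(-16) = (-12 + 2*38416)*(-16) = (-12 + 76832)*(-16) = 76820*(-16) = -1229120)
Y(260)/a = -3*260**2/(-1229120) = -3*67600*(-1/1229120) = -202800*(-1/1229120) = 2535/15364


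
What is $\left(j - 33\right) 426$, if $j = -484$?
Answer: $-220242$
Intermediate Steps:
$\left(j - 33\right) 426 = \left(-484 - 33\right) 426 = \left(-517\right) 426 = -220242$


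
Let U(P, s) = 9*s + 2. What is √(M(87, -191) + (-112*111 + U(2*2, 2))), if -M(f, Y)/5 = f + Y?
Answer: 2*I*√2973 ≈ 109.05*I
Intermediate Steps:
U(P, s) = 2 + 9*s
M(f, Y) = -5*Y - 5*f (M(f, Y) = -5*(f + Y) = -5*(Y + f) = -5*Y - 5*f)
√(M(87, -191) + (-112*111 + U(2*2, 2))) = √((-5*(-191) - 5*87) + (-112*111 + (2 + 9*2))) = √((955 - 435) + (-12432 + (2 + 18))) = √(520 + (-12432 + 20)) = √(520 - 12412) = √(-11892) = 2*I*√2973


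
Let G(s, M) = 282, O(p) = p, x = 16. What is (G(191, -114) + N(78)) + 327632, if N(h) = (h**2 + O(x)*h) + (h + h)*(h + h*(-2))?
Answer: 323078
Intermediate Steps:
N(h) = -h**2 + 16*h (N(h) = (h**2 + 16*h) + (h + h)*(h + h*(-2)) = (h**2 + 16*h) + (2*h)*(h - 2*h) = (h**2 + 16*h) + (2*h)*(-h) = (h**2 + 16*h) - 2*h**2 = -h**2 + 16*h)
(G(191, -114) + N(78)) + 327632 = (282 + 78*(16 - 1*78)) + 327632 = (282 + 78*(16 - 78)) + 327632 = (282 + 78*(-62)) + 327632 = (282 - 4836) + 327632 = -4554 + 327632 = 323078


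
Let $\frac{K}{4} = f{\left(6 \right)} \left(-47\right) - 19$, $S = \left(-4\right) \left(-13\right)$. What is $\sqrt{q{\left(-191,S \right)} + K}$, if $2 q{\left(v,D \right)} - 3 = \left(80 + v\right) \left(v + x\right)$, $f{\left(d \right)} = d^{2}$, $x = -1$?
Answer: $\frac{\sqrt{15254}}{2} \approx 61.754$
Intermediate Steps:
$S = 52$
$q{\left(v,D \right)} = \frac{3}{2} + \frac{\left(-1 + v\right) \left(80 + v\right)}{2}$ ($q{\left(v,D \right)} = \frac{3}{2} + \frac{\left(80 + v\right) \left(v - 1\right)}{2} = \frac{3}{2} + \frac{\left(80 + v\right) \left(-1 + v\right)}{2} = \frac{3}{2} + \frac{\left(-1 + v\right) \left(80 + v\right)}{2}$)
$K = -6844$ ($K = 4 \left(6^{2} \left(-47\right) - 19\right) = 4 \left(36 \left(-47\right) - 19\right) = 4 \left(-1692 - 19\right) = 4 \left(-1711\right) = -6844$)
$\sqrt{q{\left(-191,S \right)} + K} = \sqrt{\left(- \frac{77}{2} + \frac{\left(-191\right)^{2}}{2} + \frac{79}{2} \left(-191\right)\right) - 6844} = \sqrt{\left(- \frac{77}{2} + \frac{1}{2} \cdot 36481 - \frac{15089}{2}\right) - 6844} = \sqrt{\left(- \frac{77}{2} + \frac{36481}{2} - \frac{15089}{2}\right) - 6844} = \sqrt{\frac{21315}{2} - 6844} = \sqrt{\frac{7627}{2}} = \frac{\sqrt{15254}}{2}$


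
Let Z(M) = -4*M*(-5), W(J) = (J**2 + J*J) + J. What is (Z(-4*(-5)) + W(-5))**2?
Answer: 198025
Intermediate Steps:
W(J) = J + 2*J**2 (W(J) = (J**2 + J**2) + J = 2*J**2 + J = J + 2*J**2)
Z(M) = 20*M
(Z(-4*(-5)) + W(-5))**2 = (20*(-4*(-5)) - 5*(1 + 2*(-5)))**2 = (20*20 - 5*(1 - 10))**2 = (400 - 5*(-9))**2 = (400 + 45)**2 = 445**2 = 198025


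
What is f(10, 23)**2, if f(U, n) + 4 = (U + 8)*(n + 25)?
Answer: 739600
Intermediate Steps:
f(U, n) = -4 + (8 + U)*(25 + n) (f(U, n) = -4 + (U + 8)*(n + 25) = -4 + (8 + U)*(25 + n))
f(10, 23)**2 = (196 + 8*23 + 25*10 + 10*23)**2 = (196 + 184 + 250 + 230)**2 = 860**2 = 739600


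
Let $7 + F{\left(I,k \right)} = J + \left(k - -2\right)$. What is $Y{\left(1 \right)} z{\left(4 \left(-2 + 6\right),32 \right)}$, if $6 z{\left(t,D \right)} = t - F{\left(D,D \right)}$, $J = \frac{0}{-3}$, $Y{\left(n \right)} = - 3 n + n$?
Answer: $\frac{11}{3} \approx 3.6667$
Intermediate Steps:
$Y{\left(n \right)} = - 2 n$
$J = 0$ ($J = 0 \left(- \frac{1}{3}\right) = 0$)
$F{\left(I,k \right)} = -5 + k$ ($F{\left(I,k \right)} = -7 + \left(0 + \left(k - -2\right)\right) = -7 + \left(0 + \left(k + 2\right)\right) = -7 + \left(0 + \left(2 + k\right)\right) = -7 + \left(2 + k\right) = -5 + k$)
$z{\left(t,D \right)} = \frac{5}{6} - \frac{D}{6} + \frac{t}{6}$ ($z{\left(t,D \right)} = \frac{t - \left(-5 + D\right)}{6} = \frac{5 + t - D}{6} = \frac{5}{6} - \frac{D}{6} + \frac{t}{6}$)
$Y{\left(1 \right)} z{\left(4 \left(-2 + 6\right),32 \right)} = \left(-2\right) 1 \left(\frac{5}{6} - \frac{16}{3} + \frac{4 \left(-2 + 6\right)}{6}\right) = - 2 \left(\frac{5}{6} - \frac{16}{3} + \frac{4 \cdot 4}{6}\right) = - 2 \left(\frac{5}{6} - \frac{16}{3} + \frac{1}{6} \cdot 16\right) = - 2 \left(\frac{5}{6} - \frac{16}{3} + \frac{8}{3}\right) = \left(-2\right) \left(- \frac{11}{6}\right) = \frac{11}{3}$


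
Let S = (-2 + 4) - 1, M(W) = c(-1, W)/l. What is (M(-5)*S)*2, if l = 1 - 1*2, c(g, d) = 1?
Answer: -2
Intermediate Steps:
l = -1 (l = 1 - 2 = -1)
M(W) = -1 (M(W) = 1/(-1) = 1*(-1) = -1)
S = 1 (S = 2 - 1 = 1)
(M(-5)*S)*2 = -1*1*2 = -1*2 = -2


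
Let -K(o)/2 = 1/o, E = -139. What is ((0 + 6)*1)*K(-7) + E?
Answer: -961/7 ≈ -137.29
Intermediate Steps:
K(o) = -2/o
((0 + 6)*1)*K(-7) + E = ((0 + 6)*1)*(-2/(-7)) - 139 = (6*1)*(-2*(-⅐)) - 139 = 6*(2/7) - 139 = 12/7 - 139 = -961/7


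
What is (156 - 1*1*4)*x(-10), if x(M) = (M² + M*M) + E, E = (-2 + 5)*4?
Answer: 32224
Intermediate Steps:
E = 12 (E = 3*4 = 12)
x(M) = 12 + 2*M² (x(M) = (M² + M*M) + 12 = (M² + M²) + 12 = 2*M² + 12 = 12 + 2*M²)
(156 - 1*1*4)*x(-10) = (156 - 1*1*4)*(12 + 2*(-10)²) = (156 - 1*4)*(12 + 2*100) = (156 - 4)*(12 + 200) = 152*212 = 32224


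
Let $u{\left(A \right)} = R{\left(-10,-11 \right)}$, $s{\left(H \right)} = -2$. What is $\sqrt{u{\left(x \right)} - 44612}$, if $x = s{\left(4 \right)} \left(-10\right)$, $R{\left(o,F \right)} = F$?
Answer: $i \sqrt{44623} \approx 211.24 i$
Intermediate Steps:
$x = 20$ ($x = \left(-2\right) \left(-10\right) = 20$)
$u{\left(A \right)} = -11$
$\sqrt{u{\left(x \right)} - 44612} = \sqrt{-11 - 44612} = \sqrt{-44623} = i \sqrt{44623}$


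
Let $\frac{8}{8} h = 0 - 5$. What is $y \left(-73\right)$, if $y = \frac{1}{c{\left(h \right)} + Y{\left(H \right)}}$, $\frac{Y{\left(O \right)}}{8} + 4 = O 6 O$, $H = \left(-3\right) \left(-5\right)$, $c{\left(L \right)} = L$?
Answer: $- \frac{73}{10763} \approx -0.0067825$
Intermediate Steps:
$h = -5$ ($h = 0 - 5 = -5$)
$H = 15$
$Y{\left(O \right)} = -32 + 48 O^{2}$ ($Y{\left(O \right)} = -32 + 8 O 6 O = -32 + 8 \cdot 6 O O = -32 + 8 \cdot 6 O^{2} = -32 + 48 O^{2}$)
$y = \frac{1}{10763}$ ($y = \frac{1}{-5 - \left(32 - 48 \cdot 15^{2}\right)} = \frac{1}{-5 + \left(-32 + 48 \cdot 225\right)} = \frac{1}{-5 + \left(-32 + 10800\right)} = \frac{1}{-5 + 10768} = \frac{1}{10763} \approx 9.2911 \cdot 10^{-5}$)
$y \left(-73\right) = \frac{1}{10763} \left(-73\right) = - \frac{73}{10763}$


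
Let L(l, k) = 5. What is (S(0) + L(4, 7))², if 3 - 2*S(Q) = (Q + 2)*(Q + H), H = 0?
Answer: 169/4 ≈ 42.250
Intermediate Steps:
S(Q) = 3/2 - Q*(2 + Q)/2 (S(Q) = 3/2 - (Q + 2)*(Q + 0)/2 = 3/2 - (2 + Q)*Q/2 = 3/2 - Q*(2 + Q)/2)
(S(0) + L(4, 7))² = ((3/2 - 1*0 - ½*0²) + 5)² = ((3/2 + 0 - ½*0) + 5)² = ((3/2 + 0 + 0) + 5)² = (3/2 + 5)² = (13/2)² = 169/4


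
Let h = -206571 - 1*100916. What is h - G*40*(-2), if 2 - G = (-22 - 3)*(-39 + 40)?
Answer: -305327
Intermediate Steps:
h = -307487 (h = -206571 - 100916 = -307487)
G = 27 (G = 2 - (-22 - 3)*(-39 + 40) = 2 - (-25) = 2 - 1*(-25) = 2 + 25 = 27)
h - G*40*(-2) = -307487 - 27*40*(-2) = -307487 - 1080*(-2) = -307487 - 1*(-2160) = -307487 + 2160 = -305327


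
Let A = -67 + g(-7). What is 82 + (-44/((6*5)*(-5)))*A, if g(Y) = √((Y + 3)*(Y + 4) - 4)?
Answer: 4676/75 + 44*√2/75 ≈ 63.176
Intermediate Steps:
g(Y) = √(-4 + (3 + Y)*(4 + Y)) (g(Y) = √((3 + Y)*(4 + Y) - 4) = √(-4 + (3 + Y)*(4 + Y)))
A = -67 + 2*√2 (A = -67 + √(8 + (-7)² + 7*(-7)) = -67 + √(8 + 49 - 49) = -67 + √8 = -67 + 2*√2 ≈ -64.172)
82 + (-44/((6*5)*(-5)))*A = 82 + (-44/((6*5)*(-5)))*(-67 + 2*√2) = 82 + (-44/(30*(-5)))*(-67 + 2*√2) = 82 + (-44/(-150))*(-67 + 2*√2) = 82 + (-44*(-1/150))*(-67 + 2*√2) = 82 + 22*(-67 + 2*√2)/75 = 82 + (-1474/75 + 44*√2/75) = 4676/75 + 44*√2/75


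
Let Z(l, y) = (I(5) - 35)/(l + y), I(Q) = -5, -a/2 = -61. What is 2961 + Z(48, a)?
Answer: 50333/17 ≈ 2960.8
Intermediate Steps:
a = 122 (a = -2*(-61) = 122)
Z(l, y) = -40/(l + y) (Z(l, y) = (-5 - 35)/(l + y) = -40/(l + y))
2961 + Z(48, a) = 2961 - 40/(48 + 122) = 2961 - 40/170 = 2961 - 40*1/170 = 2961 - 4/17 = 50333/17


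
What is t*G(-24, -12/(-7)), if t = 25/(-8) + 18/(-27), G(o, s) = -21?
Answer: 637/8 ≈ 79.625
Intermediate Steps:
t = -91/24 (t = 25*(-1/8) + 18*(-1/27) = -25/8 - 2/3 = -91/24 ≈ -3.7917)
t*G(-24, -12/(-7)) = -91/24*(-21) = 637/8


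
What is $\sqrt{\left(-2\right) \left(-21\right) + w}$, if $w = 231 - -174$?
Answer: $\sqrt{447} \approx 21.142$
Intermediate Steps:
$w = 405$ ($w = 231 + 174 = 405$)
$\sqrt{\left(-2\right) \left(-21\right) + w} = \sqrt{\left(-2\right) \left(-21\right) + 405} = \sqrt{42 + 405} = \sqrt{447}$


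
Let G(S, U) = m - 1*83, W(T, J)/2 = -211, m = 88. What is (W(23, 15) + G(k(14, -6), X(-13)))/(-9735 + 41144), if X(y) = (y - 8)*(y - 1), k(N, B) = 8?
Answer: -417/31409 ≈ -0.013276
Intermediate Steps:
W(T, J) = -422 (W(T, J) = 2*(-211) = -422)
X(y) = (-1 + y)*(-8 + y) (X(y) = (-8 + y)*(-1 + y) = (-1 + y)*(-8 + y))
G(S, U) = 5 (G(S, U) = 88 - 1*83 = 88 - 83 = 5)
(W(23, 15) + G(k(14, -6), X(-13)))/(-9735 + 41144) = (-422 + 5)/(-9735 + 41144) = -417/31409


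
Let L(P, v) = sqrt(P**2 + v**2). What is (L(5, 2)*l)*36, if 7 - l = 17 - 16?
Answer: 216*sqrt(29) ≈ 1163.2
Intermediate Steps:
l = 6 (l = 7 - (17 - 16) = 7 - 1*1 = 7 - 1 = 6)
(L(5, 2)*l)*36 = (sqrt(5**2 + 2**2)*6)*36 = (sqrt(25 + 4)*6)*36 = (sqrt(29)*6)*36 = (6*sqrt(29))*36 = 216*sqrt(29)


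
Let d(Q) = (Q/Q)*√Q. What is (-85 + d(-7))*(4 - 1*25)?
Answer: 1785 - 21*I*√7 ≈ 1785.0 - 55.561*I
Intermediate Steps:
d(Q) = √Q (d(Q) = 1*√Q = √Q)
(-85 + d(-7))*(4 - 1*25) = (-85 + √(-7))*(4 - 1*25) = (-85 + I*√7)*(4 - 25) = (-85 + I*√7)*(-21) = 1785 - 21*I*√7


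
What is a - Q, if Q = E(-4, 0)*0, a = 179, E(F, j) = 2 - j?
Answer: 179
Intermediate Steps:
Q = 0 (Q = (2 - 1*0)*0 = (2 + 0)*0 = 2*0 = 0)
a - Q = 179 - 1*0 = 179 + 0 = 179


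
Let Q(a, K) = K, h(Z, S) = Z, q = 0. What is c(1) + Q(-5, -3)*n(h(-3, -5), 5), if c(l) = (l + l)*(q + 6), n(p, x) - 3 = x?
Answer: -12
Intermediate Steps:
n(p, x) = 3 + x
c(l) = 12*l (c(l) = (l + l)*(0 + 6) = (2*l)*6 = 12*l)
c(1) + Q(-5, -3)*n(h(-3, -5), 5) = 12*1 - 3*(3 + 5) = 12 - 3*8 = 12 - 24 = -12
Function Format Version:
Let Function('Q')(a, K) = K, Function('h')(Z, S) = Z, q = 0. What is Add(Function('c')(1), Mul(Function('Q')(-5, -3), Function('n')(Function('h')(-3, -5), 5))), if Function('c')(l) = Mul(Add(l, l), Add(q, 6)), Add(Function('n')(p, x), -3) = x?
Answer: -12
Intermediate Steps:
Function('n')(p, x) = Add(3, x)
Function('c')(l) = Mul(12, l) (Function('c')(l) = Mul(Add(l, l), Add(0, 6)) = Mul(Mul(2, l), 6) = Mul(12, l))
Add(Function('c')(1), Mul(Function('Q')(-5, -3), Function('n')(Function('h')(-3, -5), 5))) = Add(Mul(12, 1), Mul(-3, Add(3, 5))) = Add(12, Mul(-3, 8)) = Add(12, -24) = -12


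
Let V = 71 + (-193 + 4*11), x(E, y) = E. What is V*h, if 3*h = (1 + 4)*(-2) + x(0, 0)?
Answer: 260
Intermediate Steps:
h = -10/3 (h = ((1 + 4)*(-2) + 0)/3 = (5*(-2) + 0)/3 = (-10 + 0)/3 = (⅓)*(-10) = -10/3 ≈ -3.3333)
V = -78 (V = 71 + (-193 + 44) = 71 - 149 = -78)
V*h = -78*(-10/3) = 260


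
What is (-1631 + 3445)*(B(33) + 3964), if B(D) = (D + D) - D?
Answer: 7250558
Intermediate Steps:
B(D) = D (B(D) = 2*D - D = D)
(-1631 + 3445)*(B(33) + 3964) = (-1631 + 3445)*(33 + 3964) = 1814*3997 = 7250558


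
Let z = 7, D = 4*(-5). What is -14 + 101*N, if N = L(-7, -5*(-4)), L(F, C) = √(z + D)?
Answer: -14 + 101*I*√13 ≈ -14.0 + 364.16*I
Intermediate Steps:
D = -20
L(F, C) = I*√13 (L(F, C) = √(7 - 20) = √(-13) = I*√13)
N = I*√13 ≈ 3.6056*I
-14 + 101*N = -14 + 101*(I*√13) = -14 + 101*I*√13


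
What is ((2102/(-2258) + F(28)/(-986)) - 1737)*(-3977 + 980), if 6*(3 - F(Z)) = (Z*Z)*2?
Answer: 5797284729183/1113194 ≈ 5.2078e+6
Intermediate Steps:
F(Z) = 3 - Z²/3 (F(Z) = 3 - Z*Z*2/6 = 3 - Z²*2/6 = 3 - Z²/3)
((2102/(-2258) + F(28)/(-986)) - 1737)*(-3977 + 980) = ((2102/(-2258) + (3 - ⅓*28²)/(-986)) - 1737)*(-3977 + 980) = ((2102*(-1/2258) + (3 - ⅓*784)*(-1/986)) - 1737)*(-2997) = ((-1051/1129 + (3 - 784/3)*(-1/986)) - 1737)*(-2997) = ((-1051/1129 - 775/3*(-1/986)) - 1737)*(-2997) = ((-1051/1129 + 775/2958) - 1737)*(-2997) = (-2233883/3339582 - 1737)*(-2997) = -5803087817/3339582*(-2997) = 5797284729183/1113194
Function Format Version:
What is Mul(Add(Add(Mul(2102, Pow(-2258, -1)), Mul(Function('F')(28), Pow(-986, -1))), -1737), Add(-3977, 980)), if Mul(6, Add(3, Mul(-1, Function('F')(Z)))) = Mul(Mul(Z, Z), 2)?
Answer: Rational(5797284729183, 1113194) ≈ 5.2078e+6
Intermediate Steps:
Function('F')(Z) = Add(3, Mul(Rational(-1, 3), Pow(Z, 2))) (Function('F')(Z) = Add(3, Mul(Rational(-1, 6), Mul(Mul(Z, Z), 2))) = Add(3, Mul(Rational(-1, 6), Mul(Pow(Z, 2), 2))) = Add(3, Mul(Rational(-1, 6), Mul(2, Pow(Z, 2)))) = Add(3, Mul(Rational(-1, 3), Pow(Z, 2))))
Mul(Add(Add(Mul(2102, Pow(-2258, -1)), Mul(Function('F')(28), Pow(-986, -1))), -1737), Add(-3977, 980)) = Mul(Add(Add(Mul(2102, Pow(-2258, -1)), Mul(Add(3, Mul(Rational(-1, 3), Pow(28, 2))), Pow(-986, -1))), -1737), Add(-3977, 980)) = Mul(Add(Add(Mul(2102, Rational(-1, 2258)), Mul(Add(3, Mul(Rational(-1, 3), 784)), Rational(-1, 986))), -1737), -2997) = Mul(Add(Add(Rational(-1051, 1129), Mul(Add(3, Rational(-784, 3)), Rational(-1, 986))), -1737), -2997) = Mul(Add(Add(Rational(-1051, 1129), Mul(Rational(-775, 3), Rational(-1, 986))), -1737), -2997) = Mul(Add(Add(Rational(-1051, 1129), Rational(775, 2958)), -1737), -2997) = Mul(Add(Rational(-2233883, 3339582), -1737), -2997) = Mul(Rational(-5803087817, 3339582), -2997) = Rational(5797284729183, 1113194)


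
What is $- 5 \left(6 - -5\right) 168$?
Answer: $-9240$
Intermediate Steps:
$- 5 \left(6 - -5\right) 168 = - 5 \left(6 + 5\right) 168 = \left(-5\right) 11 \cdot 168 = \left(-55\right) 168 = -9240$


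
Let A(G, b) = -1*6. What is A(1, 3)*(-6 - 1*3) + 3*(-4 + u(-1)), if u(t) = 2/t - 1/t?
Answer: 39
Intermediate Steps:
A(G, b) = -6
u(t) = 1/t
A(1, 3)*(-6 - 1*3) + 3*(-4 + u(-1)) = -6*(-6 - 1*3) + 3*(-4 + 1/(-1)) = -6*(-6 - 3) + 3*(-4 - 1) = -6*(-9) + 3*(-5) = 54 - 15 = 39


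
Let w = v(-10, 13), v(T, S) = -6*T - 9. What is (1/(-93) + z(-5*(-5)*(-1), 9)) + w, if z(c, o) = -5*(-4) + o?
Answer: 7439/93 ≈ 79.989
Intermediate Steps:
z(c, o) = 20 + o
v(T, S) = -9 - 6*T
w = 51 (w = -9 - 6*(-10) = -9 + 60 = 51)
(1/(-93) + z(-5*(-5)*(-1), 9)) + w = (1/(-93) + (20 + 9)) + 51 = (-1/93 + 29) + 51 = 2696/93 + 51 = 7439/93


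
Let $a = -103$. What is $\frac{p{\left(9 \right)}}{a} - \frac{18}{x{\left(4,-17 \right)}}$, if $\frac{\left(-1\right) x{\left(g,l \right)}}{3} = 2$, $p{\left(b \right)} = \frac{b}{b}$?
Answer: $\frac{308}{103} \approx 2.9903$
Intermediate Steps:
$p{\left(b \right)} = 1$
$x{\left(g,l \right)} = -6$ ($x{\left(g,l \right)} = \left(-3\right) 2 = -6$)
$\frac{p{\left(9 \right)}}{a} - \frac{18}{x{\left(4,-17 \right)}} = 1 \frac{1}{-103} - \frac{18}{-6} = 1 \left(- \frac{1}{103}\right) - -3 = - \frac{1}{103} + 3 = \frac{308}{103}$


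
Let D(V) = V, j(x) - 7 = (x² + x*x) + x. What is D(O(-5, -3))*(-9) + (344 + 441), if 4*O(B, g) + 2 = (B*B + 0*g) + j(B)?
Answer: 2465/4 ≈ 616.25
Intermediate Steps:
j(x) = 7 + x + 2*x² (j(x) = 7 + ((x² + x*x) + x) = 7 + ((x² + x²) + x) = 7 + (2*x² + x) = 7 + (x + 2*x²) = 7 + x + 2*x²)
O(B, g) = 5/4 + B/4 + 3*B²/4 (O(B, g) = -½ + ((B*B + 0*g) + (7 + B + 2*B²))/4 = -½ + ((B² + 0) + (7 + B + 2*B²))/4 = -½ + (B² + (7 + B + 2*B²))/4 = -½ + (7 + B + 3*B²)/4 = -½ + (7/4 + B/4 + 3*B²/4) = 5/4 + B/4 + 3*B²/4)
D(O(-5, -3))*(-9) + (344 + 441) = (5/4 + (¼)*(-5) + (¾)*(-5)²)*(-9) + (344 + 441) = (5/4 - 5/4 + (¾)*25)*(-9) + 785 = (5/4 - 5/4 + 75/4)*(-9) + 785 = (75/4)*(-9) + 785 = -675/4 + 785 = 2465/4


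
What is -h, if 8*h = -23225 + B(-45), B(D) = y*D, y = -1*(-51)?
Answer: 3190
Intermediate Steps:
y = 51
B(D) = 51*D
h = -3190 (h = (-23225 + 51*(-45))/8 = (-23225 - 2295)/8 = (1/8)*(-25520) = -3190)
-h = -1*(-3190) = 3190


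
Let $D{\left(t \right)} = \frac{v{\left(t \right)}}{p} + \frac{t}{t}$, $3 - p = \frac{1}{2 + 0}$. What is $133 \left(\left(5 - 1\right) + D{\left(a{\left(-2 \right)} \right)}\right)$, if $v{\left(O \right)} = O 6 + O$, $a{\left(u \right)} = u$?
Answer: $- \frac{399}{5} \approx -79.8$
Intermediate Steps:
$v{\left(O \right)} = 7 O$ ($v{\left(O \right)} = 6 O + O = 7 O$)
$p = \frac{5}{2}$ ($p = 3 - \frac{1}{2 + 0} = 3 - \frac{1}{2} = \frac{5}{2} \approx 2.5$)
$D{\left(t \right)} = 1 + \frac{14 t}{5}$ ($D{\left(t \right)} = \frac{7 t}{\frac{5}{2}} + \frac{t}{t} = 7 t \frac{2}{5} + 1 = \frac{14 t}{5} + 1 = 1 + \frac{14 t}{5}$)
$133 \left(\left(5 - 1\right) + D{\left(a{\left(-2 \right)} \right)}\right) = 133 \left(\left(5 - 1\right) + \left(1 + \frac{14}{5} \left(-2\right)\right)\right) = 133 \left(4 + \left(1 - \frac{28}{5}\right)\right) = 133 \left(4 - \frac{23}{5}\right) = 133 \left(- \frac{3}{5}\right) = - \frac{399}{5}$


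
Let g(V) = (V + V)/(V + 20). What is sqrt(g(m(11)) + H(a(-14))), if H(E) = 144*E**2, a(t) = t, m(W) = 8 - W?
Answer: sqrt(8156634)/17 ≈ 168.00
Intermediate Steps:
g(V) = 2*V/(20 + V) (g(V) = (2*V)/(20 + V) = 2*V/(20 + V))
sqrt(g(m(11)) + H(a(-14))) = sqrt(2*(8 - 1*11)/(20 + (8 - 1*11)) + 144*(-14)**2) = sqrt(2*(8 - 11)/(20 + (8 - 11)) + 144*196) = sqrt(2*(-3)/(20 - 3) + 28224) = sqrt(2*(-3)/17 + 28224) = sqrt(2*(-3)*(1/17) + 28224) = sqrt(-6/17 + 28224) = sqrt(479802/17) = sqrt(8156634)/17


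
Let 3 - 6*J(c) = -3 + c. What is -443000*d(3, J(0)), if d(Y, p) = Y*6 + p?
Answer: -8417000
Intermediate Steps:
J(c) = 1 - c/6 (J(c) = ½ - (-3 + c)/6 = ½ + (½ - c/6) = 1 - c/6)
d(Y, p) = p + 6*Y (d(Y, p) = 6*Y + p = p + 6*Y)
-443000*d(3, J(0)) = -443000*((1 - ⅙*0) + 6*3) = -443000*((1 + 0) + 18) = -443000*(1 + 18) = -443000*19 = -8417000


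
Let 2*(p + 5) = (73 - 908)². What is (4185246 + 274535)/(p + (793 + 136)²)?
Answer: 8919562/2423297 ≈ 3.6808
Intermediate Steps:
p = 697215/2 (p = -5 + (73 - 908)²/2 = -5 + (½)*(-835)² = -5 + (½)*697225 = -5 + 697225/2 = 697215/2 ≈ 3.4861e+5)
(4185246 + 274535)/(p + (793 + 136)²) = (4185246 + 274535)/(697215/2 + (793 + 136)²) = 4459781/(697215/2 + 929²) = 4459781/(697215/2 + 863041) = 4459781/(2423297/2) = 4459781*(2/2423297) = 8919562/2423297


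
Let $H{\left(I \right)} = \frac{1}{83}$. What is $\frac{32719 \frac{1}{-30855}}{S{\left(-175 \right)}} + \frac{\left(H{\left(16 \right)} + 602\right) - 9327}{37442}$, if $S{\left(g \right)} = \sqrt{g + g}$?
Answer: $- \frac{362087}{1553843} + \frac{32719 i \sqrt{14}}{2159850} \approx -0.23303 + 0.056681 i$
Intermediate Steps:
$H{\left(I \right)} = \frac{1}{83}$
$S{\left(g \right)} = \sqrt{2} \sqrt{g}$ ($S{\left(g \right)} = \sqrt{2 g} = \sqrt{2} \sqrt{g}$)
$\frac{32719 \frac{1}{-30855}}{S{\left(-175 \right)}} + \frac{\left(H{\left(16 \right)} + 602\right) - 9327}{37442} = \frac{32719 \frac{1}{-30855}}{\sqrt{2} \sqrt{-175}} + \frac{\left(\frac{1}{83} + 602\right) - 9327}{37442} = \frac{32719 \left(- \frac{1}{30855}\right)}{\sqrt{2} \cdot 5 i \sqrt{7}} + \left(\frac{49967}{83} - 9327\right) \frac{1}{37442} = - \frac{32719}{30855 \cdot 5 i \sqrt{14}} - \frac{362087}{1553843} = - \frac{32719 \left(- \frac{i \sqrt{14}}{70}\right)}{30855} - \frac{362087}{1553843} = \frac{32719 i \sqrt{14}}{2159850} - \frac{362087}{1553843} = - \frac{362087}{1553843} + \frac{32719 i \sqrt{14}}{2159850}$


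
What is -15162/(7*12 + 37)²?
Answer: -15162/14641 ≈ -1.0356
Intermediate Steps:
-15162/(7*12 + 37)² = -15162/(84 + 37)² = -15162/(121²) = -15162/14641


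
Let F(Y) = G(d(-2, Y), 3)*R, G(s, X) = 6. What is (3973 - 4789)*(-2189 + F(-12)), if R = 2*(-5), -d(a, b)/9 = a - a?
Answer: 1835184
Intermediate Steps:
d(a, b) = 0 (d(a, b) = -9*(a - a) = -9*0 = 0)
R = -10
F(Y) = -60 (F(Y) = 6*(-10) = -60)
(3973 - 4789)*(-2189 + F(-12)) = (3973 - 4789)*(-2189 - 60) = -816*(-2249) = 1835184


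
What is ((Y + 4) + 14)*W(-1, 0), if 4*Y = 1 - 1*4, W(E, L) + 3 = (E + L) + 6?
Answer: 69/2 ≈ 34.500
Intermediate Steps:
W(E, L) = 3 + E + L (W(E, L) = -3 + ((E + L) + 6) = -3 + (6 + E + L) = 3 + E + L)
Y = -¾ (Y = (1 - 1*4)/4 = (1 - 4)/4 = (¼)*(-3) = -¾ ≈ -0.75000)
((Y + 4) + 14)*W(-1, 0) = ((-¾ + 4) + 14)*(3 - 1 + 0) = (13/4 + 14)*2 = (69/4)*2 = 69/2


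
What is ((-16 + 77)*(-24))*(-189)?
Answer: 276696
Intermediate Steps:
((-16 + 77)*(-24))*(-189) = (61*(-24))*(-189) = -1464*(-189) = 276696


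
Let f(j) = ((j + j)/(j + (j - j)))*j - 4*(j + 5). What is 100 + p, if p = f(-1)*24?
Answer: -332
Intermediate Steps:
f(j) = -20 - 2*j (f(j) = ((2*j)/(j + 0))*j - 4*(5 + j) = ((2*j)/j)*j + (-20 - 4*j) = 2*j + (-20 - 4*j) = -20 - 2*j)
p = -432 (p = (-20 - 2*(-1))*24 = (-20 + 2)*24 = -18*24 = -432)
100 + p = 100 - 432 = -332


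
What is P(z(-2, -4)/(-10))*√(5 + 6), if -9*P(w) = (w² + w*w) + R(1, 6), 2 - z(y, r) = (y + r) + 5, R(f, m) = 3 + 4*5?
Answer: -1159*√11/450 ≈ -8.5421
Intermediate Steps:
R(f, m) = 23 (R(f, m) = 3 + 20 = 23)
z(y, r) = -3 - r - y (z(y, r) = 2 - ((y + r) + 5) = 2 - ((r + y) + 5) = 2 - (5 + r + y) = 2 + (-5 - r - y) = -3 - r - y)
P(w) = -23/9 - 2*w²/9 (P(w) = -((w² + w*w) + 23)/9 = -((w² + w²) + 23)/9 = -(2*w² + 23)/9 = -(23 + 2*w²)/9 = -23/9 - 2*w²/9)
P(z(-2, -4)/(-10))*√(5 + 6) = (-23/9 - 2*(-3 - 1*(-4) - 1*(-2))²/100/9)*√(5 + 6) = (-23/9 - 2*(-3 + 4 + 2)²/100/9)*√11 = (-23/9 - 2*(3*(-⅒))²/9)*√11 = (-23/9 - 2*(-3/10)²/9)*√11 = (-23/9 - 2/9*9/100)*√11 = (-23/9 - 1/50)*√11 = -1159*√11/450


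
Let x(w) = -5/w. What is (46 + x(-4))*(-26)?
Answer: -2457/2 ≈ -1228.5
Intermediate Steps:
(46 + x(-4))*(-26) = (46 - 5/(-4))*(-26) = (46 - 5*(-¼))*(-26) = (46 + 5/4)*(-26) = (189/4)*(-26) = -2457/2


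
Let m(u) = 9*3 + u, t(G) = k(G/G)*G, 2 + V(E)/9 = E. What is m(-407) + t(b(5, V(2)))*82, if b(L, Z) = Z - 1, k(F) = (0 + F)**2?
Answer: -462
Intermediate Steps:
V(E) = -18 + 9*E
k(F) = F**2
b(L, Z) = -1 + Z
t(G) = G (t(G) = (G/G)**2*G = 1**2*G = 1*G = G)
m(u) = 27 + u
m(-407) + t(b(5, V(2)))*82 = (27 - 407) + (-1 + (-18 + 9*2))*82 = -380 + (-1 + (-18 + 18))*82 = -380 + (-1 + 0)*82 = -380 - 1*82 = -380 - 82 = -462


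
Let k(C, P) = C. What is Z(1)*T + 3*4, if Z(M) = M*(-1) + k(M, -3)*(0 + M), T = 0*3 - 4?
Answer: 12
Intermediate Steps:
T = -4 (T = 0 - 4 = -4)
Z(M) = M² - M (Z(M) = M*(-1) + M*(0 + M) = -M + M*M = -M + M² = M² - M)
Z(1)*T + 3*4 = (1*(-1 + 1))*(-4) + 3*4 = (1*0)*(-4) + 12 = 0*(-4) + 12 = 0 + 12 = 12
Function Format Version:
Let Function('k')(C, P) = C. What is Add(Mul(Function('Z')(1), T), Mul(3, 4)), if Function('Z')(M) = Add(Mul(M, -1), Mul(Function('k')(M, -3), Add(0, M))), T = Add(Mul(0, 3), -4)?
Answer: 12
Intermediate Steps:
T = -4 (T = Add(0, -4) = -4)
Function('Z')(M) = Add(Pow(M, 2), Mul(-1, M)) (Function('Z')(M) = Add(Mul(M, -1), Mul(M, Add(0, M))) = Add(Mul(-1, M), Mul(M, M)) = Add(Mul(-1, M), Pow(M, 2)) = Add(Pow(M, 2), Mul(-1, M)))
Add(Mul(Function('Z')(1), T), Mul(3, 4)) = Add(Mul(Mul(1, Add(-1, 1)), -4), Mul(3, 4)) = Add(Mul(Mul(1, 0), -4), 12) = Add(Mul(0, -4), 12) = Add(0, 12) = 12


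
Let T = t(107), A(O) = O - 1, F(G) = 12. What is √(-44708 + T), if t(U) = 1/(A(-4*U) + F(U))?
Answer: I*√7774229829/417 ≈ 211.44*I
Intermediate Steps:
A(O) = -1 + O
t(U) = 1/(11 - 4*U) (t(U) = 1/((-1 - 4*U) + 12) = 1/(11 - 4*U))
T = -1/417 (T = -1/(-11 + 4*107) = -1/(-11 + 428) = -1/417 ≈ -0.0023981)
√(-44708 + T) = √(-44708 - 1/417) = √(-18643237/417) = I*√7774229829/417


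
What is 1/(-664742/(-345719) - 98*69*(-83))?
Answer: 345719/194034070616 ≈ 1.7817e-6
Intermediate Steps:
1/(-664742/(-345719) - 98*69*(-83)) = 1/(-664742*(-1/345719) - 6762*(-83)) = 1/(664742/345719 + 561246) = 1/(194034070616/345719) = 345719/194034070616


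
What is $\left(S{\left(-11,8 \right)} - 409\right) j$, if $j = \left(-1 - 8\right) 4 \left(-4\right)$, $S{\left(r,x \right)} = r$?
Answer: $-60480$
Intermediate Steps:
$j = 144$ ($j = \left(-9\right) \left(-16\right) = 144$)
$\left(S{\left(-11,8 \right)} - 409\right) j = \left(-11 - 409\right) 144 = \left(-420\right) 144 = -60480$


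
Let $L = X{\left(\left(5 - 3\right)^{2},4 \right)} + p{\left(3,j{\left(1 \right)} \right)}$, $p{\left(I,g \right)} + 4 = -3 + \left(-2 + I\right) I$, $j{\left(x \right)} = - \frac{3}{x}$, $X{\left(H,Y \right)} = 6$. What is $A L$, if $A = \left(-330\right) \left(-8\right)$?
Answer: $5280$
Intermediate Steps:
$p{\left(I,g \right)} = -7 + I \left(-2 + I\right)$ ($p{\left(I,g \right)} = -4 + \left(-3 + \left(-2 + I\right) I\right) = -4 + \left(-3 + I \left(-2 + I\right)\right) = -7 + I \left(-2 + I\right)$)
$L = 2$ ($L = 6 - \left(13 - 9\right) = 6 - 4 = 2$)
$A = 2640$
$A L = 2640 \cdot 2 = 5280$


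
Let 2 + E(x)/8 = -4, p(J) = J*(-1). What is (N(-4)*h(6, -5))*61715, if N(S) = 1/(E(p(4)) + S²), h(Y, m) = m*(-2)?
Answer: -308575/16 ≈ -19286.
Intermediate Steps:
h(Y, m) = -2*m
p(J) = -J
E(x) = -48 (E(x) = -16 + 8*(-4) = -16 - 32 = -48)
N(S) = 1/(-48 + S²)
(N(-4)*h(6, -5))*61715 = ((-2*(-5))/(-48 + (-4)²))*61715 = (10/(-48 + 16))*61715 = (10/(-32))*61715 = -1/32*10*61715 = -5/16*61715 = -308575/16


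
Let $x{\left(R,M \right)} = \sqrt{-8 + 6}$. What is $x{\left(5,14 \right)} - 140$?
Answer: $-140 + i \sqrt{2} \approx -140.0 + 1.4142 i$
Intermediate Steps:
$x{\left(R,M \right)} = i \sqrt{2}$ ($x{\left(R,M \right)} = \sqrt{-2} = i \sqrt{2}$)
$x{\left(5,14 \right)} - 140 = i \sqrt{2} - 140 = -140 + i \sqrt{2}$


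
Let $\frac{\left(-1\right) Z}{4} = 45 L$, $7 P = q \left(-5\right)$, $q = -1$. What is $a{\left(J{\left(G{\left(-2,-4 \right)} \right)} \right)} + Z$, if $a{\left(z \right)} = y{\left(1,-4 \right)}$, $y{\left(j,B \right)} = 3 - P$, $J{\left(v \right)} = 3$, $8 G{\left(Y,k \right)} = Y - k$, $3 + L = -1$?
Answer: $\frac{5056}{7} \approx 722.29$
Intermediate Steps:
$L = -4$ ($L = -3 - 1 = -4$)
$P = \frac{5}{7}$ ($P = \frac{\left(-1\right) \left(-5\right)}{7} = \frac{1}{7} \cdot 5 = \frac{5}{7} \approx 0.71429$)
$G{\left(Y,k \right)} = - \frac{k}{8} + \frac{Y}{8}$ ($G{\left(Y,k \right)} = \frac{Y - k}{8} = - \frac{k}{8} + \frac{Y}{8}$)
$Z = 720$ ($Z = - 4 \cdot 45 \left(-4\right) = \left(-4\right) \left(-180\right) = 720$)
$y{\left(j,B \right)} = \frac{16}{7}$ ($y{\left(j,B \right)} = 3 - \frac{5}{7} = \frac{16}{7}$)
$a{\left(z \right)} = \frac{16}{7}$
$a{\left(J{\left(G{\left(-2,-4 \right)} \right)} \right)} + Z = \frac{16}{7} + 720 = \frac{5056}{7}$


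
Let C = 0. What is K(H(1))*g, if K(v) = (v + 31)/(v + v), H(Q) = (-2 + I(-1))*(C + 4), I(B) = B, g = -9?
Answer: 57/8 ≈ 7.1250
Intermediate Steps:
H(Q) = -12 (H(Q) = (-2 - 1)*(0 + 4) = -3*4 = -12)
K(v) = (31 + v)/(2*v) (K(v) = (31 + v)/((2*v)) = (31 + v)*(1/(2*v)) = (31 + v)/(2*v))
K(H(1))*g = ((½)*(31 - 12)/(-12))*(-9) = ((½)*(-1/12)*19)*(-9) = -19/24*(-9) = 57/8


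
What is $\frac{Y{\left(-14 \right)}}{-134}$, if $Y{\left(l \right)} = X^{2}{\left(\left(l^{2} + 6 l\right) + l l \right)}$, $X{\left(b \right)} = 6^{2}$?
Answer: $- \frac{648}{67} \approx -9.6716$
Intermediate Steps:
$X{\left(b \right)} = 36$
$Y{\left(l \right)} = 1296$ ($Y{\left(l \right)} = 36^{2} = 1296$)
$\frac{Y{\left(-14 \right)}}{-134} = \frac{1296}{-134} = 1296 \left(- \frac{1}{134}\right) = - \frac{648}{67}$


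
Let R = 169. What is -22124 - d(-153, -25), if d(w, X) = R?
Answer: -22293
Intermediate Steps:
d(w, X) = 169
-22124 - d(-153, -25) = -22124 - 1*169 = -22124 - 169 = -22293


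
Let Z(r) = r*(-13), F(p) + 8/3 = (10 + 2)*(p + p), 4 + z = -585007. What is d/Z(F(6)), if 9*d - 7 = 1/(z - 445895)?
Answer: -2405447/5682353872 ≈ -0.00042332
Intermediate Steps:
z = -585011 (z = -4 - 585007 = -585011)
F(p) = -8/3 + 24*p (F(p) = -8/3 + (10 + 2)*(p + p) = -8/3 + 12*(2*p) = -8/3 + 24*p)
Z(r) = -13*r
d = 2405447/3092718 (d = 7/9 + 1/(9*(-585011 - 445895)) = 7/9 + (⅑)/(-1030906) = 7/9 + (⅑)*(-1/1030906) = 7/9 - 1/9278154 = 2405447/3092718 ≈ 0.77778)
d/Z(F(6)) = 2405447/(3092718*((-13*(-8/3 + 24*6)))) = 2405447/(3092718*((-13*(-8/3 + 144)))) = 2405447/(3092718*((-13*424/3))) = 2405447/(3092718*(-5512/3)) = (2405447/3092718)*(-3/5512) = -2405447/5682353872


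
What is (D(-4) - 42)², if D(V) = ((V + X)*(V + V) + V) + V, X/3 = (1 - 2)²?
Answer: 1764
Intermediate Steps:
X = 3 (X = 3*(1 - 2)² = 3*(-1)² = 3*1 = 3)
D(V) = 2*V + 2*V*(3 + V) (D(V) = ((V + 3)*(V + V) + V) + V = ((3 + V)*(2*V) + V) + V = (2*V*(3 + V) + V) + V = (V + 2*V*(3 + V)) + V = 2*V + 2*V*(3 + V))
(D(-4) - 42)² = (2*(-4)*(4 - 4) - 42)² = (2*(-4)*0 - 42)² = (0 - 42)² = (-42)² = 1764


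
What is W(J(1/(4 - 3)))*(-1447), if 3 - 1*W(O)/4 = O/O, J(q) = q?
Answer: -11576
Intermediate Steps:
W(O) = 8 (W(O) = 12 - 4*O/O = 12 - 4*1 = 12 - 4 = 8)
W(J(1/(4 - 3)))*(-1447) = 8*(-1447) = -11576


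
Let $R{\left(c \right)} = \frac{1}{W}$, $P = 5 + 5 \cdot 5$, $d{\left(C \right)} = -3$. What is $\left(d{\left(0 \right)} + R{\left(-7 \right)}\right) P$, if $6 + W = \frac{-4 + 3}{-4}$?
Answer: $- \frac{2190}{23} \approx -95.217$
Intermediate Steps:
$P = 30$ ($P = 5 + 25 = 30$)
$W = - \frac{23}{4}$ ($W = -6 + \frac{-4 + 3}{-4} = -6 - - \frac{1}{4} = -6 + \frac{1}{4} = - \frac{23}{4} \approx -5.75$)
$R{\left(c \right)} = - \frac{4}{23}$ ($R{\left(c \right)} = \frac{1}{- \frac{23}{4}} = - \frac{4}{23}$)
$\left(d{\left(0 \right)} + R{\left(-7 \right)}\right) P = \left(-3 - \frac{4}{23}\right) 30 = \left(- \frac{73}{23}\right) 30 = - \frac{2190}{23}$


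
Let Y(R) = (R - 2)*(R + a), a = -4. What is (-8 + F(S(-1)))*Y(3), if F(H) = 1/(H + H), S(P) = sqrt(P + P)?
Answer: 8 + I*sqrt(2)/4 ≈ 8.0 + 0.35355*I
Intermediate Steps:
S(P) = sqrt(2)*sqrt(P) (S(P) = sqrt(2*P) = sqrt(2)*sqrt(P))
F(H) = 1/(2*H)
Y(R) = (-4 + R)*(-2 + R) (Y(R) = (R - 2)*(R - 4) = (-2 + R)*(-4 + R) = (-4 + R)*(-2 + R))
(-8 + F(S(-1)))*Y(3) = (-8 + 1/(2*((sqrt(2)*sqrt(-1)))))*(8 + 3**2 - 6*3) = (-8 + 1/(2*((sqrt(2)*I))))*(8 + 9 - 18) = (-8 + 1/(2*((I*sqrt(2)))))*(-1) = (-8 + (-I*sqrt(2)/2)/2)*(-1) = (-8 - I*sqrt(2)/4)*(-1) = 8 + I*sqrt(2)/4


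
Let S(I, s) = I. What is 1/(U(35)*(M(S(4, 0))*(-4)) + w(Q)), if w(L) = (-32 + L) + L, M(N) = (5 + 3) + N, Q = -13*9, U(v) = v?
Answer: -1/1946 ≈ -0.00051387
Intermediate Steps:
Q = -117
M(N) = 8 + N
w(L) = -32 + 2*L
1/(U(35)*(M(S(4, 0))*(-4)) + w(Q)) = 1/(35*((8 + 4)*(-4)) + (-32 + 2*(-117))) = 1/(35*(12*(-4)) + (-32 - 234)) = 1/(35*(-48) - 266) = 1/(-1680 - 266) = 1/(-1946) = -1/1946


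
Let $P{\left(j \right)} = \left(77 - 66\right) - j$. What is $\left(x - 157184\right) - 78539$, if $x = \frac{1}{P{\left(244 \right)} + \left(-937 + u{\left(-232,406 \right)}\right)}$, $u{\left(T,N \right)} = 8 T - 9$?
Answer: $- \frac{715419306}{3035} \approx -2.3572 \cdot 10^{5}$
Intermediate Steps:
$u{\left(T,N \right)} = -9 + 8 T$
$P{\left(j \right)} = 11 - j$
$x = - \frac{1}{3035}$ ($x = \frac{1}{\left(11 - 244\right) + \left(-937 + \left(-9 + 8 \left(-232\right)\right)\right)} = \frac{1}{\left(11 - 244\right) - 2802} = \frac{1}{-233 - 2802} = \frac{1}{-3035} = - \frac{1}{3035} \approx -0.00032949$)
$\left(x - 157184\right) - 78539 = \left(- \frac{1}{3035} - 157184\right) - 78539 = - \frac{477053441}{3035} - 78539 = - \frac{715419306}{3035}$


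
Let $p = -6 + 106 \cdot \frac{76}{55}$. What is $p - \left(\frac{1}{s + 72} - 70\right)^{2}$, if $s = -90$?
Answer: $- \frac{84953431}{17820} \approx -4767.3$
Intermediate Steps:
$p = \frac{7726}{55}$ ($p = -6 + 106 \cdot 76 \cdot \frac{1}{55} = -6 + 106 \cdot \frac{76}{55} = -6 + \frac{8056}{55} = \frac{7726}{55} \approx 140.47$)
$p - \left(\frac{1}{s + 72} - 70\right)^{2} = \frac{7726}{55} - \left(\frac{1}{-90 + 72} - 70\right)^{2} = \frac{7726}{55} - \left(\frac{1}{-18} - 70\right)^{2} = \frac{7726}{55} - \left(- \frac{1}{18} - 70\right)^{2} = \frac{7726}{55} - \left(- \frac{1261}{18}\right)^{2} = \frac{7726}{55} - \frac{1590121}{324} = - \frac{84953431}{17820}$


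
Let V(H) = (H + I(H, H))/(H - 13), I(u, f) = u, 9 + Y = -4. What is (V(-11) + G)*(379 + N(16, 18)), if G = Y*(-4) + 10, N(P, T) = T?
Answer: 299735/12 ≈ 24978.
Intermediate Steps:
Y = -13 (Y = -9 - 4 = -13)
V(H) = 2*H/(-13 + H) (V(H) = (H + H)/(H - 13) = (2*H)/(-13 + H) = 2*H/(-13 + H))
G = 62 (G = -13*(-4) + 10 = 52 + 10 = 62)
(V(-11) + G)*(379 + N(16, 18)) = (2*(-11)/(-13 - 11) + 62)*(379 + 18) = (2*(-11)/(-24) + 62)*397 = (2*(-11)*(-1/24) + 62)*397 = (11/12 + 62)*397 = (755/12)*397 = 299735/12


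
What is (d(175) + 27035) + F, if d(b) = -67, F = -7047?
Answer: 19921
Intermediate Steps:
(d(175) + 27035) + F = (-67 + 27035) - 7047 = 26968 - 7047 = 19921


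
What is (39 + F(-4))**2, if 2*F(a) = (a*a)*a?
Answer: 49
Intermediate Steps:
F(a) = a**3/2 (F(a) = ((a*a)*a)/2 = (a**2*a)/2 = a**3/2)
(39 + F(-4))**2 = (39 + (1/2)*(-4)**3)**2 = (39 + (1/2)*(-64))**2 = (39 - 32)**2 = 7**2 = 49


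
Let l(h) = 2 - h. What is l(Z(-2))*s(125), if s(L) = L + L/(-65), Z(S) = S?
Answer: 6400/13 ≈ 492.31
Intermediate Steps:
s(L) = 64*L/65 (s(L) = L + L*(-1/65) = L - L/65 = 64*L/65)
l(Z(-2))*s(125) = (2 - 1*(-2))*((64/65)*125) = (2 + 2)*(1600/13) = 4*(1600/13) = 6400/13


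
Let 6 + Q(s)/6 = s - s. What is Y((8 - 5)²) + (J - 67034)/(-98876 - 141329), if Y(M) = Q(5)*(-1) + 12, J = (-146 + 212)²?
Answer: 1656074/34315 ≈ 48.261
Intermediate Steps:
J = 4356 (J = 66² = 4356)
Q(s) = -36 (Q(s) = -36 + 6*(s - s) = -36 + 6*0 = -36 + 0 = -36)
Y(M) = 48 (Y(M) = -36*(-1) + 12 = 36 + 12 = 48)
Y((8 - 5)²) + (J - 67034)/(-98876 - 141329) = 48 + (4356 - 67034)/(-98876 - 141329) = 48 - 62678/(-240205) = 48 - 62678*(-1/240205) = 48 + 8954/34315 = 1656074/34315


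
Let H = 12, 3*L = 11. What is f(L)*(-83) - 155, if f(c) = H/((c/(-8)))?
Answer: 22199/11 ≈ 2018.1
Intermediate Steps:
L = 11/3 (L = (⅓)*11 = 11/3 ≈ 3.6667)
f(c) = -96/c (f(c) = 12/((c/(-8))) = 12/((c*(-⅛))) = 12/((-c/8)) = 12*(-8/c) = -96/c)
f(L)*(-83) - 155 = -96/11/3*(-83) - 155 = -96*3/11*(-83) - 155 = -288/11*(-83) - 155 = 23904/11 - 155 = 22199/11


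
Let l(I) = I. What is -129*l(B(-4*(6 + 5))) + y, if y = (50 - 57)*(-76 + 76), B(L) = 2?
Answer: -258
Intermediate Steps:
y = 0 (y = -7*0 = 0)
-129*l(B(-4*(6 + 5))) + y = -129*2 + 0 = -258 + 0 = -258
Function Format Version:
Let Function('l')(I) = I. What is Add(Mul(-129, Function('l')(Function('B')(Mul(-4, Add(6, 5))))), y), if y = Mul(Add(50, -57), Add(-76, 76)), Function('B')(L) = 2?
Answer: -258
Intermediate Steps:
y = 0 (y = Mul(-7, 0) = 0)
Add(Mul(-129, Function('l')(Function('B')(Mul(-4, Add(6, 5))))), y) = Add(Mul(-129, 2), 0) = Add(-258, 0) = -258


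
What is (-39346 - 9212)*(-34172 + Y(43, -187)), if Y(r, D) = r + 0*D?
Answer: 1657235982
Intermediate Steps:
Y(r, D) = r (Y(r, D) = r + 0 = r)
(-39346 - 9212)*(-34172 + Y(43, -187)) = (-39346 - 9212)*(-34172 + 43) = -48558*(-34129) = 1657235982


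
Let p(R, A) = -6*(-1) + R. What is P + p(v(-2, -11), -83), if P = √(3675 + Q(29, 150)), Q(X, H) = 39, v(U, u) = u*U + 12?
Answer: 40 + √3714 ≈ 100.94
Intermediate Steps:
v(U, u) = 12 + U*u (v(U, u) = U*u + 12 = 12 + U*u)
P = √3714 (P = √(3675 + 39) = √3714 ≈ 60.943)
p(R, A) = 6 + R
P + p(v(-2, -11), -83) = √3714 + (6 + (12 - 2*(-11))) = √3714 + (6 + (12 + 22)) = √3714 + (6 + 34) = √3714 + 40 = 40 + √3714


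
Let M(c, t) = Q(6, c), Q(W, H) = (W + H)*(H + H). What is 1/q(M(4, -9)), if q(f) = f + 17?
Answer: 1/97 ≈ 0.010309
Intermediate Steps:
Q(W, H) = 2*H*(H + W) (Q(W, H) = (H + W)*(2*H) = 2*H*(H + W))
M(c, t) = 2*c*(6 + c) (M(c, t) = 2*c*(c + 6) = 2*c*(6 + c))
q(f) = 17 + f
1/q(M(4, -9)) = 1/(17 + 2*4*(6 + 4)) = 1/(17 + 2*4*10) = 1/(17 + 80) = 1/97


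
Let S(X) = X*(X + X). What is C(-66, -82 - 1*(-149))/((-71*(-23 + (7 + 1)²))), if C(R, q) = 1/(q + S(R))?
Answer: -1/25555669 ≈ -3.9130e-8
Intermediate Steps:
S(X) = 2*X² (S(X) = X*(2*X) = 2*X²)
C(R, q) = 1/(q + 2*R²)
C(-66, -82 - 1*(-149))/((-71*(-23 + (7 + 1)²))) = 1/(((-82 - 1*(-149)) + 2*(-66)²)*((-71*(-23 + (7 + 1)²)))) = 1/(((-82 + 149) + 2*4356)*((-71*(-23 + 8²)))) = 1/((67 + 8712)*((-71*(-23 + 64)))) = 1/(8779*((-71*41))) = (1/8779)/(-2911) = (1/8779)*(-1/2911) = -1/25555669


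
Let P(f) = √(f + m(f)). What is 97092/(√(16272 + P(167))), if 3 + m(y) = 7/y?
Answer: 97092*√167/√(2717424 + √4574965) ≈ 760.84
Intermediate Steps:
m(y) = -3 + 7/y
P(f) = √(-3 + f + 7/f) (P(f) = √(f + (-3 + 7/f)) = √(-3 + f + 7/f))
97092/(√(16272 + P(167))) = 97092/(√(16272 + √(-3 + 167 + 7/167))) = 97092/(√(16272 + √(27395/167))) = 97092/(√(16272 + √4574965/167)) = 97092/√(16272 + √4574965/167)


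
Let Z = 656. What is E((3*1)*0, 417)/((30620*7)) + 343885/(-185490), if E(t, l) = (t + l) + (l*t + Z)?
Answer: -7350928013/3975792660 ≈ -1.8489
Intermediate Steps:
E(t, l) = 656 + l + t + l*t (E(t, l) = (t + l) + (l*t + 656) = (l + t) + (656 + l*t) = 656 + l + t + l*t)
E((3*1)*0, 417)/((30620*7)) + 343885/(-185490) = (656 + 417 + (3*1)*0 + 417*((3*1)*0))/((30620*7)) + 343885/(-185490) = (656 + 417 + 3*0 + 417*(3*0))/214340 + 343885*(-1/185490) = (656 + 417 + 0 + 417*0)*(1/214340) - 68777/37098 = (656 + 417 + 0 + 0)*(1/214340) - 68777/37098 = 1073*(1/214340) - 68777/37098 = 1073/214340 - 68777/37098 = -7350928013/3975792660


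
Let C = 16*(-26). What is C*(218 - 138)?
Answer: -33280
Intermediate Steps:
C = -416
C*(218 - 138) = -416*(218 - 138) = -416*80 = -33280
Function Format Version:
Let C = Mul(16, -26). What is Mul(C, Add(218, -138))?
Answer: -33280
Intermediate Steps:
C = -416
Mul(C, Add(218, -138)) = Mul(-416, Add(218, -138)) = Mul(-416, 80) = -33280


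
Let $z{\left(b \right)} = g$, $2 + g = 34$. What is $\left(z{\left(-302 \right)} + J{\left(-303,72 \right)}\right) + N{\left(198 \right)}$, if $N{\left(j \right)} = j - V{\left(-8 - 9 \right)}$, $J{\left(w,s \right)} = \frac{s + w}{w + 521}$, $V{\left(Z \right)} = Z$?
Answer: $\frac{53615}{218} \approx 245.94$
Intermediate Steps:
$g = 32$ ($g = -2 + 34 = 32$)
$J{\left(w,s \right)} = \frac{s + w}{521 + w}$
$z{\left(b \right)} = 32$
$N{\left(j \right)} = 17 + j$ ($N{\left(j \right)} = j - \left(-8 - 9\right) = j - -17 = j + 17 = 17 + j$)
$\left(z{\left(-302 \right)} + J{\left(-303,72 \right)}\right) + N{\left(198 \right)} = \left(32 + \frac{72 - 303}{521 - 303}\right) + \left(17 + 198\right) = \left(32 + \frac{1}{218} \left(-231\right)\right) + 215 = \left(32 - \frac{231}{218}\right) + 215 = \frac{6745}{218} + 215 = \frac{53615}{218}$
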